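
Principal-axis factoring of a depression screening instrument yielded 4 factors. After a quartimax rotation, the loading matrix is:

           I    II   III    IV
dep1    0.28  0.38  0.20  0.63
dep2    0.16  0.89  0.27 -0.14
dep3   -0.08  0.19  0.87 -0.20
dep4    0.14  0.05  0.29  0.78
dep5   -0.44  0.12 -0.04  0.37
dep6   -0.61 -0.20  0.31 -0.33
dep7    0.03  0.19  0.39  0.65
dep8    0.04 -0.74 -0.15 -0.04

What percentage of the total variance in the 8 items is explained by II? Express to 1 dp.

SS loadings for II = 0.38² + 0.89² + 0.19² + 0.05² + 0.12² + (-0.20)² + 0.19² + (-0.74)² = 1.6132
With 8 standardized items, total variance = 8. Proportion = 1.6132/8 = 0.2016 → 20.16%.

20.2%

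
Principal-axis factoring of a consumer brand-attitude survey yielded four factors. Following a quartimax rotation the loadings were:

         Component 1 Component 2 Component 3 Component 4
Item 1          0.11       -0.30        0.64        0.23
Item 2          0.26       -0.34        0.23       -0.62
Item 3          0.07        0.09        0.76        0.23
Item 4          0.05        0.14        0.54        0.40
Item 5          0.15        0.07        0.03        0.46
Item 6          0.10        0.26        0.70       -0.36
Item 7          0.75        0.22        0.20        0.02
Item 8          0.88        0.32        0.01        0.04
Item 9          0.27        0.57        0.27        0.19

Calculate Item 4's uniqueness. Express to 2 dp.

h² = 0.05² + 0.14² + 0.54² + 0.40² = 0.0025 + 0.0196 + 0.2916 + 0.1600 = 0.4737
Uniqueness u² = 1 − h² = 1 − 0.4737 = 0.5263

0.53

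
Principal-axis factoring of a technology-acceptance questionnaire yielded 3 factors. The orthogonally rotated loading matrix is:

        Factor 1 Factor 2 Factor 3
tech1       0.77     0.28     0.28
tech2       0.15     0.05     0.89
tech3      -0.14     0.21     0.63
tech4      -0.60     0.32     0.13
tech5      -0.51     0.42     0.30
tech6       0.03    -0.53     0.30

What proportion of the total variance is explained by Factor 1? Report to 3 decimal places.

SS loadings for Factor 1 = 0.77² + 0.15² + (-0.14)² + (-0.60)² + (-0.51)² + 0.03² = 1.2560
Proportion of variance = 1.2560 / 6 = 0.2093.

0.209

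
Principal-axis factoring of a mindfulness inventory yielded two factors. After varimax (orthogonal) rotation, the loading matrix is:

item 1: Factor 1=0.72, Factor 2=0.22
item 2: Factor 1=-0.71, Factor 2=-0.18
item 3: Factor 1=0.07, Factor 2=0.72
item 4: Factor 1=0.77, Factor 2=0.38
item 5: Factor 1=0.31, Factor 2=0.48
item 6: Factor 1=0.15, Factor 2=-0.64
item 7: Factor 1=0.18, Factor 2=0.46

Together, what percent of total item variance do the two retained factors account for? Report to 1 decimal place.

Communalities: 0.5668, 0.5365, 0.5233, 0.7373, 0.3265, 0.4321, 0.2440; Σh² = 3.3665.
Total variance with 7 standardized items is 7, so the solution explains 3.3665/7 = 0.4809 = 48.09%.

48.1%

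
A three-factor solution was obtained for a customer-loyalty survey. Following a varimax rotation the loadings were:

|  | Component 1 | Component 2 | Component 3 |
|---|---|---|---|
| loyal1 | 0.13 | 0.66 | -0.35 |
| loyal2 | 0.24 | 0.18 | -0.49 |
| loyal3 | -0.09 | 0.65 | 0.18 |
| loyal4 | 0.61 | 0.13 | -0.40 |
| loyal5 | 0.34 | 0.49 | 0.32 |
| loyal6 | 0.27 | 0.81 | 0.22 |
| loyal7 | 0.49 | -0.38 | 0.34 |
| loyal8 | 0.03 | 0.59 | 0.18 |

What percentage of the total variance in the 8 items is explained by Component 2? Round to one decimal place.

SS loadings for Component 2 = 0.66² + 0.18² + 0.65² + 0.13² + 0.49² + 0.81² + (-0.38)² + 0.59² = 2.2961
With 8 standardized items, total variance = 8. Proportion = 2.2961/8 = 0.2870 → 28.70%.

28.7%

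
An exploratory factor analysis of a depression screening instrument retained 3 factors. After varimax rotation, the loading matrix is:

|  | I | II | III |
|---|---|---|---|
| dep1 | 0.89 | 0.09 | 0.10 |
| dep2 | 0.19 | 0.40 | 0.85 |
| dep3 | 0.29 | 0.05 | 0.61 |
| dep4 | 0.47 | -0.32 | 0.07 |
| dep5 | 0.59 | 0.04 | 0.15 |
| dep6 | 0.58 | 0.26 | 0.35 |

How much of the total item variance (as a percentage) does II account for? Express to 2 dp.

5.70%

SS loadings for II = 0.09² + 0.40² + 0.05² + (-0.32)² + 0.04² + 0.26² = 0.3422
With 6 standardized items, total variance = 6. Proportion = 0.3422/6 = 0.0570 → 5.70%.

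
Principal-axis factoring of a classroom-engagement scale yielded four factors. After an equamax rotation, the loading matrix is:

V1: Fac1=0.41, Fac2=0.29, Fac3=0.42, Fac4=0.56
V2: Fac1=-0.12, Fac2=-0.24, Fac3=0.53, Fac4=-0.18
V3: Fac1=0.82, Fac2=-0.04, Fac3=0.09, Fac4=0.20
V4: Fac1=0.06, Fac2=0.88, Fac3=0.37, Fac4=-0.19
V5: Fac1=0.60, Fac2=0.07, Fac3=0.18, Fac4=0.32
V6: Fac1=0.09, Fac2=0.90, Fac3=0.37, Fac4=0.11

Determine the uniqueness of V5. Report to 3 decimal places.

0.500

h² = 0.60² + 0.07² + 0.18² + 0.32² = 0.3600 + 0.0049 + 0.0324 + 0.1024 = 0.4997
Uniqueness u² = 1 − h² = 1 − 0.4997 = 0.5003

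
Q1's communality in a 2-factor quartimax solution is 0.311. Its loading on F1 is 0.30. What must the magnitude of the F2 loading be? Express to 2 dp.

0.47

Under orthogonal rotation h² = Σλ², so λ_F2² = h² − (0.0900) = 0.311 − 0.0900 = 0.2210.
|λ| = √0.2210 = 0.4701.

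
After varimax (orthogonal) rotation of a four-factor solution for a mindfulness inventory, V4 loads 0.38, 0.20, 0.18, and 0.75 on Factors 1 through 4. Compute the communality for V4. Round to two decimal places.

h² = 0.38² + 0.20² + 0.18² + 0.75² = 0.1444 + 0.0400 + 0.0324 + 0.5625 = 0.7793

0.78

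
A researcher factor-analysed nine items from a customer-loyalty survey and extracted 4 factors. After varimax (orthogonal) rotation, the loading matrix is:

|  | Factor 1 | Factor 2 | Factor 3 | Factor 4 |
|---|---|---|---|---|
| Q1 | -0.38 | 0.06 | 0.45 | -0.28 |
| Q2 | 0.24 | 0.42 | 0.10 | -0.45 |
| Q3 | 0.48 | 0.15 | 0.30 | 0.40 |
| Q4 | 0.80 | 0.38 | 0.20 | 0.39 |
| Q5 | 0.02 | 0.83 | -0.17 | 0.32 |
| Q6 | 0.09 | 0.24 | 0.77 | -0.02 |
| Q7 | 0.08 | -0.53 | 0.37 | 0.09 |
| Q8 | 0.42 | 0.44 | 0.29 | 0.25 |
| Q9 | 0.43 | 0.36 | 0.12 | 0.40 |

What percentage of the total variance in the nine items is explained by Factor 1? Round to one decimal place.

SS loadings for Factor 1 = (-0.38)² + 0.24² + 0.48² + 0.80² + 0.02² + 0.09² + 0.08² + 0.42² + 0.43² = 1.4486
With 9 standardized items, total variance = 9. Proportion = 1.4486/9 = 0.1610 → 16.10%.

16.1%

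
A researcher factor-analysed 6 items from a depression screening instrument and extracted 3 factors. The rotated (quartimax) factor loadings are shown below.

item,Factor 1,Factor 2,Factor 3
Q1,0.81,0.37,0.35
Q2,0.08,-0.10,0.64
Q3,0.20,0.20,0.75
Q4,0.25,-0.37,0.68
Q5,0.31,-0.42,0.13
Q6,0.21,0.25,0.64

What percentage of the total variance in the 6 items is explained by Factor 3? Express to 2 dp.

SS loadings for Factor 3 = 0.35² + 0.64² + 0.75² + 0.68² + 0.13² + 0.64² = 1.9835
With 6 standardized items, total variance = 6. Proportion = 1.9835/6 = 0.3306 → 33.06%.

33.06%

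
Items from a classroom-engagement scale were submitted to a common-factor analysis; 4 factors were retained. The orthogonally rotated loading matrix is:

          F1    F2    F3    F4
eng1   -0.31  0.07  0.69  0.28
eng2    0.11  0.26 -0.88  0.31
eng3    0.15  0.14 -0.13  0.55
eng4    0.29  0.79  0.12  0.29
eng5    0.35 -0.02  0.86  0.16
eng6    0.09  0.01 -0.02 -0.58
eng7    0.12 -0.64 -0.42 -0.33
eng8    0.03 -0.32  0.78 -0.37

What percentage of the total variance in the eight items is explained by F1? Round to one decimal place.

4.5%

SS loadings for F1 = (-0.31)² + 0.11² + 0.15² + 0.29² + 0.35² + 0.09² + 0.12² + 0.03² = 0.3607
With 8 standardized items, total variance = 8. Proportion = 0.3607/8 = 0.0451 → 4.51%.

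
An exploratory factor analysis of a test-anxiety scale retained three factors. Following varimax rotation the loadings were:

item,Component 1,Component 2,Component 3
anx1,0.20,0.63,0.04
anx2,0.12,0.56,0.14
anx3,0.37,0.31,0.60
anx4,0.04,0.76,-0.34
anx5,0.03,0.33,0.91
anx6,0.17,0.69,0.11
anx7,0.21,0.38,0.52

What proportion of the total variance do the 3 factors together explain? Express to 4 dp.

SS loadings by factor: 0.2668, 2.1136, 1.6074; total = 3.9878.
Total variance with 7 standardized items is 7, so the solution explains 3.9878/7 = 0.5697.

0.5697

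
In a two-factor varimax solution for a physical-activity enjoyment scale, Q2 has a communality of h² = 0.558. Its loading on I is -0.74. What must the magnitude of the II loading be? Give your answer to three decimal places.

0.102

Under orthogonal rotation h² = Σλ², so λ_II² = h² − (0.5476) = 0.558 − 0.5476 = 0.0104.
|λ| = √0.0104 = 0.1020.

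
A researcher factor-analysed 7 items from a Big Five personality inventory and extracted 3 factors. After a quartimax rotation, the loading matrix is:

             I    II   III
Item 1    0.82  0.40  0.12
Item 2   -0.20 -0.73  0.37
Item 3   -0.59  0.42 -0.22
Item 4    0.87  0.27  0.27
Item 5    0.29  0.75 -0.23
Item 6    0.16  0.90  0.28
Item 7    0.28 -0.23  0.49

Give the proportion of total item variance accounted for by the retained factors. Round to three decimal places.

0.717

SS loadings by factor: 2.0055, 2.3676, 0.6440; total = 5.0171.
Total variance with 7 standardized items is 7, so the solution explains 5.0171/7 = 0.7167.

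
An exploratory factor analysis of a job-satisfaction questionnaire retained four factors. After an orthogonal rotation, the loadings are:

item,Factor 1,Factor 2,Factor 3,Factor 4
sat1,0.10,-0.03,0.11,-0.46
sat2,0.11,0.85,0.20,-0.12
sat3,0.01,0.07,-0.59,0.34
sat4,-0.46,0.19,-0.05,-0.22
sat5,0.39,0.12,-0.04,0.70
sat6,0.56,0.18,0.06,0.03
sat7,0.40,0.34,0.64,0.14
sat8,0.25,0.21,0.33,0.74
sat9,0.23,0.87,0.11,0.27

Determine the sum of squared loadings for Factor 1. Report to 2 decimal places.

SS loadings for Factor 1 = 0.10² + 0.11² + 0.01² + (-0.46)² + 0.39² + 0.56² + 0.40² + 0.25² + 0.23² = 0.0100 + 0.0121 + 0.0001 + 0.2116 + 0.1521 + 0.3136 + 0.1600 + 0.0625 + 0.0529 = 0.9749

0.97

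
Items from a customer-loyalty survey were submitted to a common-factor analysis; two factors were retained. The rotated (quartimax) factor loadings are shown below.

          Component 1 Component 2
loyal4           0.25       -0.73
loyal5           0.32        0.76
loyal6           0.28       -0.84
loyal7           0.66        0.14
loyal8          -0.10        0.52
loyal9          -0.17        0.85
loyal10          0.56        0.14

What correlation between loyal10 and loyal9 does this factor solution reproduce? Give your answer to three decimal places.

r̂ = Σ λ_i·λ_j across factors = (0.56)(-0.17) + (0.14)(0.85)
  = -0.0952 +0.1190 = 0.0238

0.024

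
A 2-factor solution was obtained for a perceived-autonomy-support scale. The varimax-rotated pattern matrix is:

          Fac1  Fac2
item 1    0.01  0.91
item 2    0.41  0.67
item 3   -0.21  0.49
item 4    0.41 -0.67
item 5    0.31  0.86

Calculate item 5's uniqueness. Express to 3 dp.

h² = 0.31² + 0.86² = 0.0961 + 0.7396 = 0.8357
Uniqueness u² = 1 − h² = 1 − 0.8357 = 0.1643

0.164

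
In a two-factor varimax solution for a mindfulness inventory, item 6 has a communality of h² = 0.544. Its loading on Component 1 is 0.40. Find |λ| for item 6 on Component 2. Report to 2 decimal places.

0.62

Under orthogonal rotation h² = Σλ², so λ_Component 2² = h² − (0.1600) = 0.544 − 0.1600 = 0.3840.
|λ| = √0.3840 = 0.6197.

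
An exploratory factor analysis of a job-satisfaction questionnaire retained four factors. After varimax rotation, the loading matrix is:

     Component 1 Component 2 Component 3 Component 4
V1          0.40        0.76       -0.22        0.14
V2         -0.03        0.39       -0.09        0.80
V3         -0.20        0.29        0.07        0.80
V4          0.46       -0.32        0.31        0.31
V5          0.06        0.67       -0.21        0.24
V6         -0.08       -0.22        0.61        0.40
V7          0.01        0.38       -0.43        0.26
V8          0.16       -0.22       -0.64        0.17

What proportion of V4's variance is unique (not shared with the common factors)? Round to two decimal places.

0.49

h² = 0.46² + (-0.32)² + 0.31² + 0.31² = 0.2116 + 0.1024 + 0.0961 + 0.0961 = 0.5062
Uniqueness u² = 1 − h² = 1 − 0.5062 = 0.4938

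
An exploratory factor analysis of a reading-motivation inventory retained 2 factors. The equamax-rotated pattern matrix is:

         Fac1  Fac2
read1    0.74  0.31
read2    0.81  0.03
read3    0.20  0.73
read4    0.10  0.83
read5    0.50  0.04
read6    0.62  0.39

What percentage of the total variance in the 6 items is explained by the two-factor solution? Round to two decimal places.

SS loadings by factor: 1.8881, 1.4725; total = 3.3606.
Total variance with 6 standardized items is 6, so the solution explains 3.3606/6 = 0.5601 = 56.01%.

56.01%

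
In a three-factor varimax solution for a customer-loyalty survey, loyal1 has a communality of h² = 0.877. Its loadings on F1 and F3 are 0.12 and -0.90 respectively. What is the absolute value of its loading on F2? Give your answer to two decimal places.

0.23

Under orthogonal rotation h² = Σλ², so λ_F2² = h² − (0.8244) = 0.877 − 0.8244 = 0.0526.
|λ| = √0.0526 = 0.2293.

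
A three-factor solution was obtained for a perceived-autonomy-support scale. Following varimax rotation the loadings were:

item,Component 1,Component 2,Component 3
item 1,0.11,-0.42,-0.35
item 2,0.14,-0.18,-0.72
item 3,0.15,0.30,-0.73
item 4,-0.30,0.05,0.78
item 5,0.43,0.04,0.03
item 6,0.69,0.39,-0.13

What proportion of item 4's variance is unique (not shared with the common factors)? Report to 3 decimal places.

0.299

h² = (-0.30)² + 0.05² + 0.78² = 0.0900 + 0.0025 + 0.6084 = 0.7009
Uniqueness u² = 1 − h² = 1 − 0.7009 = 0.2991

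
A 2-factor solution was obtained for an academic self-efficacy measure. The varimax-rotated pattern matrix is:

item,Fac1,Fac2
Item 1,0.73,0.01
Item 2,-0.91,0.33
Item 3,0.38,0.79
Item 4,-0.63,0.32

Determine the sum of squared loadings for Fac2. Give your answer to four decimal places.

SS loadings for Fac2 = 0.01² + 0.33² + 0.79² + 0.32² = 0.0001 + 0.1089 + 0.6241 + 0.1024 = 0.8355

0.8355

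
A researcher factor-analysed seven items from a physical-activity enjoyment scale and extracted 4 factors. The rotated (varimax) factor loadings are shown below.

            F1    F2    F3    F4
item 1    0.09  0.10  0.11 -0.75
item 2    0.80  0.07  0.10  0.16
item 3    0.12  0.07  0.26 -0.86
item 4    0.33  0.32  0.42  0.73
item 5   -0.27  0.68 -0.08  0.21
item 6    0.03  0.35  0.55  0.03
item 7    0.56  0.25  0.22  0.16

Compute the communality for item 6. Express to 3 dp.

0.427

h² = 0.03² + 0.35² + 0.55² + 0.03² = 0.0009 + 0.1225 + 0.3025 + 0.0009 = 0.4268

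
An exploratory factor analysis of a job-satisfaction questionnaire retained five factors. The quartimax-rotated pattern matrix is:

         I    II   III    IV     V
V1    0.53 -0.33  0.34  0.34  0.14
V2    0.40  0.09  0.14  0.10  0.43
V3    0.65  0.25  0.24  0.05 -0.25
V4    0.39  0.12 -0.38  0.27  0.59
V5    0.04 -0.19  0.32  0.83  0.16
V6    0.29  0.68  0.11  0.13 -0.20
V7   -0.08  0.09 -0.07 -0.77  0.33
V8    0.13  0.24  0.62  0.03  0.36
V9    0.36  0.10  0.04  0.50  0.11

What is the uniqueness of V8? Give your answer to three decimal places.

0.411

h² = 0.13² + 0.24² + 0.62² + 0.03² + 0.36² = 0.0169 + 0.0576 + 0.3844 + 0.0009 + 0.1296 = 0.5894
Uniqueness u² = 1 − h² = 1 − 0.5894 = 0.4106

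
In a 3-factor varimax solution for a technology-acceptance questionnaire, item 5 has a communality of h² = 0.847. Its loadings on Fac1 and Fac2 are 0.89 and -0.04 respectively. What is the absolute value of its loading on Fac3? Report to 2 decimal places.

0.23

Under orthogonal rotation h² = Σλ², so λ_Fac3² = h² − (0.7937) = 0.847 − 0.7937 = 0.0533.
|λ| = √0.0533 = 0.2309.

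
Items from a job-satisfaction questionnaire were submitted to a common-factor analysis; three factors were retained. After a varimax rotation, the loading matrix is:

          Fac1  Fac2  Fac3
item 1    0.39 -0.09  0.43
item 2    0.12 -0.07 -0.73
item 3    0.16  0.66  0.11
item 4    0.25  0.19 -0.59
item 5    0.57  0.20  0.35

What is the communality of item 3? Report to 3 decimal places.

h² = 0.16² + 0.66² + 0.11² = 0.0256 + 0.4356 + 0.0121 = 0.4733

0.473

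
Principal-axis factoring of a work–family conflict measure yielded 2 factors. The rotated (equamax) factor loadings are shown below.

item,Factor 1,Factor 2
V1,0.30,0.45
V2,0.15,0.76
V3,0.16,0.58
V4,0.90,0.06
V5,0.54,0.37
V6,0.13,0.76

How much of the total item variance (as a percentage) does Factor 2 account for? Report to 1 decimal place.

SS loadings for Factor 2 = 0.45² + 0.76² + 0.58² + 0.06² + 0.37² + 0.76² = 1.8346
With 6 standardized items, total variance = 6. Proportion = 1.8346/6 = 0.3058 → 30.58%.

30.6%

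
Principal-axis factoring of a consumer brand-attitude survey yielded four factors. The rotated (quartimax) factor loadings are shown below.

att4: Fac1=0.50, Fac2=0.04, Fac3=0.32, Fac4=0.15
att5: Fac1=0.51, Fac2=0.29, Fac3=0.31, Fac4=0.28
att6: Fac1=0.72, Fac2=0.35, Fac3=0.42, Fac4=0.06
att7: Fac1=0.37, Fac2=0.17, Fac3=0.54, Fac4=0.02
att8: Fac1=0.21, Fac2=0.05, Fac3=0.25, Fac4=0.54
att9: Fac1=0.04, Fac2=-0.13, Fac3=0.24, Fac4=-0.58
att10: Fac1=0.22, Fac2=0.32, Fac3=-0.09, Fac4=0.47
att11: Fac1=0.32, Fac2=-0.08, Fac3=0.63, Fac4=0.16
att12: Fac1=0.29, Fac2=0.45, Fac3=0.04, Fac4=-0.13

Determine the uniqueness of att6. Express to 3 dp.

0.179

h² = 0.72² + 0.35² + 0.42² + 0.06² = 0.5184 + 0.1225 + 0.1764 + 0.0036 = 0.8209
Uniqueness u² = 1 − h² = 1 − 0.8209 = 0.1791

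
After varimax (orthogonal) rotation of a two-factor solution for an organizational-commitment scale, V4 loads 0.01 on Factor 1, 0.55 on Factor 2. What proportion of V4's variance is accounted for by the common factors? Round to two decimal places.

h² = 0.01² + 0.55² = 0.0001 + 0.3025 = 0.3026

0.30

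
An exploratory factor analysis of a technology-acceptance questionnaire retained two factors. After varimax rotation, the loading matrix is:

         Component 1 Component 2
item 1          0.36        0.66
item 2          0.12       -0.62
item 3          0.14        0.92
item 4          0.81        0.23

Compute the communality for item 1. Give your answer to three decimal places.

0.565

h² = 0.36² + 0.66² = 0.1296 + 0.4356 = 0.5652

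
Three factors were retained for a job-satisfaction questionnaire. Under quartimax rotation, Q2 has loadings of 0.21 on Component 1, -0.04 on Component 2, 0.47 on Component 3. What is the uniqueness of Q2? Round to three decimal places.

0.733

h² = 0.21² + (-0.04)² + 0.47² = 0.0441 + 0.0016 + 0.2209 = 0.2666
Uniqueness u² = 1 − h² = 1 − 0.2666 = 0.7334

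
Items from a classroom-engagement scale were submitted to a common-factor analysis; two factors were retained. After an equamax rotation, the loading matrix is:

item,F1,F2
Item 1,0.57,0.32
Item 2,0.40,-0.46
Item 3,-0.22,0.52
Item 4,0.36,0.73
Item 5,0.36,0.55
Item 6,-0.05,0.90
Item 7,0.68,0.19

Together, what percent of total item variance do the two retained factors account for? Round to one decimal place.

SS loadings by factor: 1.2574, 2.2659; total = 3.5233.
Total variance with 7 standardized items is 7, so the solution explains 3.5233/7 = 0.5033 = 50.33%.

50.3%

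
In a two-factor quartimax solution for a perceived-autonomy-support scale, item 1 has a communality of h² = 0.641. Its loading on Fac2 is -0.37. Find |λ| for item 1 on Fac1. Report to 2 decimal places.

Under orthogonal rotation h² = Σλ², so λ_Fac1² = h² − (0.1369) = 0.641 − 0.1369 = 0.5041.
|λ| = √0.5041 = 0.7100.

0.71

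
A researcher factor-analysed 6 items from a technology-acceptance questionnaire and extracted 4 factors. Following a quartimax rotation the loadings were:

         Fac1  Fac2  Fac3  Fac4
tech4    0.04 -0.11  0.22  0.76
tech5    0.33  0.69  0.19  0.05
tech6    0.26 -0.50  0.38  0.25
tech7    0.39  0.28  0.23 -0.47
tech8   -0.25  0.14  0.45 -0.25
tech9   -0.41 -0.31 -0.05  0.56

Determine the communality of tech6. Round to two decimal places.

0.52

h² = 0.26² + (-0.50)² + 0.38² + 0.25² = 0.0676 + 0.2500 + 0.1444 + 0.0625 = 0.5245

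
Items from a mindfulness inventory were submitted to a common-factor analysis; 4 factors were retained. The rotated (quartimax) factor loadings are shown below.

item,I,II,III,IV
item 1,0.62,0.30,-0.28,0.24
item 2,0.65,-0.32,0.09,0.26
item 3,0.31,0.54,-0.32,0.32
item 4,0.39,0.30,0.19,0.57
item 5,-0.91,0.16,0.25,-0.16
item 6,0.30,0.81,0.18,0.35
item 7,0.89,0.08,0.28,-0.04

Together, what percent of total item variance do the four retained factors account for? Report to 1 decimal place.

SS loadings by factor: 2.7653, 1.2621, 0.3983, 0.7022; total = 5.1279.
Total variance with 7 standardized items is 7, so the solution explains 5.1279/7 = 0.7326 = 73.26%.

73.3%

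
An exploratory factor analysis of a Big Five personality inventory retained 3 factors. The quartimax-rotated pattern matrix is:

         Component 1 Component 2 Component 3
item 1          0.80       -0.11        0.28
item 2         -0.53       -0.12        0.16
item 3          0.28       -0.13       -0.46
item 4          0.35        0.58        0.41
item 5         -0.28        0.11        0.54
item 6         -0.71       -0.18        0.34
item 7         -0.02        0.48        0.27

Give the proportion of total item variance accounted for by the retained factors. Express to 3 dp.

0.475

SS loadings by factor: 1.7047, 0.6547, 0.9638; total = 3.3232.
Total variance with 7 standardized items is 7, so the solution explains 3.3232/7 = 0.4747.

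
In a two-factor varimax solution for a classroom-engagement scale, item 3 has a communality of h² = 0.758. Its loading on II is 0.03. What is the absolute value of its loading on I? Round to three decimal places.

0.870

Under orthogonal rotation h² = Σλ², so λ_I² = h² − (0.0009) = 0.758 − 0.0009 = 0.7571.
|λ| = √0.7571 = 0.8701.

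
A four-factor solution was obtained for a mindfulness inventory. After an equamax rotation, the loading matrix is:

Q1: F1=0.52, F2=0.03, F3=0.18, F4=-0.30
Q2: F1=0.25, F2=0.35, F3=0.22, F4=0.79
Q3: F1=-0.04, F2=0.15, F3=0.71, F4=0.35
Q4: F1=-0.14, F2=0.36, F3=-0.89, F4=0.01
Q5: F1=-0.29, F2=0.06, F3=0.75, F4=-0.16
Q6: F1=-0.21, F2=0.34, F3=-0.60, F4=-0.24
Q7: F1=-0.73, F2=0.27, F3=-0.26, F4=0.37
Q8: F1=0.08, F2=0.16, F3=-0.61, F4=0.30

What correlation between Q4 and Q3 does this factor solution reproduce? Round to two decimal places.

-0.57

r̂ = Σ λ_i·λ_j across factors = (-0.14)(-0.04) + (0.36)(0.15) + (-0.89)(0.71) + (0.01)(0.35)
  = +0.0056 +0.0540 -0.6319 +0.0035 = -0.5688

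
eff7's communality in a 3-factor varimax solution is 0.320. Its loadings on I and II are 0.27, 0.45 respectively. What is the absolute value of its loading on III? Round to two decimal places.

Under orthogonal rotation h² = Σλ², so λ_III² = h² − (0.2754) = 0.320 − 0.2754 = 0.0446.
|λ| = √0.0446 = 0.2112.

0.21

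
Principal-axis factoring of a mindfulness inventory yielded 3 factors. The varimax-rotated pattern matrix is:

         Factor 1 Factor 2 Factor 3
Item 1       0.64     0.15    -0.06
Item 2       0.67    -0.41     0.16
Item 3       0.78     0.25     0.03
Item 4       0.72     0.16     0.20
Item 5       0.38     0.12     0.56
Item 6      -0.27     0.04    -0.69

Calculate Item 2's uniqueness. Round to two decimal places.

h² = 0.67² + (-0.41)² + 0.16² = 0.4489 + 0.1681 + 0.0256 = 0.6426
Uniqueness u² = 1 − h² = 1 − 0.6426 = 0.3574

0.36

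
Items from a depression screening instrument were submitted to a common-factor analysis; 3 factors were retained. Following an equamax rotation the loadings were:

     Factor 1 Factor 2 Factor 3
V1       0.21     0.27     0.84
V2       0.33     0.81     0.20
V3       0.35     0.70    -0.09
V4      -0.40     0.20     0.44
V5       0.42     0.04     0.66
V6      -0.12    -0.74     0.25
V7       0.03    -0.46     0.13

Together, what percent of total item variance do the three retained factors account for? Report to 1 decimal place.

58.7%

SS loadings by factor: 0.6272, 2.0198, 1.4623; total = 4.1093.
Total variance with 7 standardized items is 7, so the solution explains 4.1093/7 = 0.5870 = 58.70%.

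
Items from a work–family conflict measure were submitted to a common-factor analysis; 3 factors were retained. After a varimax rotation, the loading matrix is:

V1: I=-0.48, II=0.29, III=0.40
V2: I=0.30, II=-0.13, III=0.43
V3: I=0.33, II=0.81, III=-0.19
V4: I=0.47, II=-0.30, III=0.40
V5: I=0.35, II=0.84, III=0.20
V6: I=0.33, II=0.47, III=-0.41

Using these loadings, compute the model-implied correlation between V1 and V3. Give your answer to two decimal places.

0.00

r̂ = Σ λ_i·λ_j across factors = (-0.48)(0.33) + (0.29)(0.81) + (0.40)(-0.19)
  = -0.1584 +0.2349 -0.0760 = 0.0005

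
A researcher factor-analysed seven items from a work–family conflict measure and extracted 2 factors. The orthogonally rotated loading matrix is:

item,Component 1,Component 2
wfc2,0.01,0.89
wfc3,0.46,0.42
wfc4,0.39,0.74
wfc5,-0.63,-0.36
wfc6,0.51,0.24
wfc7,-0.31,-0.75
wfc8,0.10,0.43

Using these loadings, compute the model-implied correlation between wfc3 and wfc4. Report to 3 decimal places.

0.490

r̂ = Σ λ_i·λ_j across factors = (0.46)(0.39) + (0.42)(0.74)
  = +0.1794 +0.3108 = 0.4902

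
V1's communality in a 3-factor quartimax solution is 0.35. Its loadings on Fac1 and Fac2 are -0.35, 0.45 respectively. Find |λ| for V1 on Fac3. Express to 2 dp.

Under orthogonal rotation h² = Σλ², so λ_Fac3² = h² − (0.3250) = 0.35 − 0.3250 = 0.0250.
|λ| = √0.0250 = 0.1581.

0.16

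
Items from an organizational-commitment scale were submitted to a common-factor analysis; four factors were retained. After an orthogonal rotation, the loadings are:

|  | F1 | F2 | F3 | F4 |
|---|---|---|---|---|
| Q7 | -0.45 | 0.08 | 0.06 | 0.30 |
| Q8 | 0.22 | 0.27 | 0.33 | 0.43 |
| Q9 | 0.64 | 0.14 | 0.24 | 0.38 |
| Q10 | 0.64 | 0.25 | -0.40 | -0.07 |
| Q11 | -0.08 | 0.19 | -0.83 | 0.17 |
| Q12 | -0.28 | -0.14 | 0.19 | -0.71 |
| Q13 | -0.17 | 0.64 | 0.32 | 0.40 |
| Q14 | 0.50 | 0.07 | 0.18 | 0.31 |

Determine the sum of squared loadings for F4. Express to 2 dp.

1.21

SS loadings for F4 = 0.30² + 0.43² + 0.38² + (-0.07)² + 0.17² + (-0.71)² + 0.40² + 0.31² = 0.0900 + 0.1849 + 0.1444 + 0.0049 + 0.0289 + 0.5041 + 0.1600 + 0.0961 = 1.2133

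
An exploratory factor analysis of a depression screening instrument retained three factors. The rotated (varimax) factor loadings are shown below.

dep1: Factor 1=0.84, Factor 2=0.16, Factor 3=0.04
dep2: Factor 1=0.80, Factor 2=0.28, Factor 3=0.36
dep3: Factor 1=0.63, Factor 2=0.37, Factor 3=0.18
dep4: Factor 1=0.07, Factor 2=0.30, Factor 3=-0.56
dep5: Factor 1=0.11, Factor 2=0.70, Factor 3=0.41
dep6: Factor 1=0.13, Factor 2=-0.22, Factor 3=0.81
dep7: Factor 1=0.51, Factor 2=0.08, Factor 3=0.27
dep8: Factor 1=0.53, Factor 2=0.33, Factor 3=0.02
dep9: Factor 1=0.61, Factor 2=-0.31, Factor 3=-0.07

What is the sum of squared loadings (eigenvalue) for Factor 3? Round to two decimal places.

SS loadings for Factor 3 = 0.04² + 0.36² + 0.18² + (-0.56)² + 0.41² + 0.81² + 0.27² + 0.02² + (-0.07)² = 0.0016 + 0.1296 + 0.0324 + 0.3136 + 0.1681 + 0.6561 + 0.0729 + 0.0004 + 0.0049 = 1.3796

1.38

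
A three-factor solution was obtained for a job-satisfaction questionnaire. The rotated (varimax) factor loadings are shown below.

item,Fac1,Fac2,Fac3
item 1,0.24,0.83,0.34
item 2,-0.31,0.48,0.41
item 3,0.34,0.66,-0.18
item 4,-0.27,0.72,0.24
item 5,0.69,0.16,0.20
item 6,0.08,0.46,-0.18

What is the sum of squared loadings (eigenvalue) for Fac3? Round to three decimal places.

0.446

SS loadings for Fac3 = 0.34² + 0.41² + (-0.18)² + 0.24² + 0.20² + (-0.18)² = 0.1156 + 0.1681 + 0.0324 + 0.0576 + 0.0400 + 0.0324 = 0.4461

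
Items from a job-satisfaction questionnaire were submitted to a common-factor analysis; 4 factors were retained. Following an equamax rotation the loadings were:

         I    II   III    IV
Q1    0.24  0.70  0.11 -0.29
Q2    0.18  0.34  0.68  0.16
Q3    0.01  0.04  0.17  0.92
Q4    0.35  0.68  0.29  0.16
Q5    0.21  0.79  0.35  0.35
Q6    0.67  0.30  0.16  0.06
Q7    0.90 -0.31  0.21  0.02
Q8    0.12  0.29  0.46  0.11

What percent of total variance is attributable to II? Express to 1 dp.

SS loadings for II = 0.70² + 0.34² + 0.04² + 0.68² + 0.79² + 0.30² + (-0.31)² + 0.29² = 1.9639
With 8 standardized items, total variance = 8. Proportion = 1.9639/8 = 0.2455 → 24.55%.

24.5%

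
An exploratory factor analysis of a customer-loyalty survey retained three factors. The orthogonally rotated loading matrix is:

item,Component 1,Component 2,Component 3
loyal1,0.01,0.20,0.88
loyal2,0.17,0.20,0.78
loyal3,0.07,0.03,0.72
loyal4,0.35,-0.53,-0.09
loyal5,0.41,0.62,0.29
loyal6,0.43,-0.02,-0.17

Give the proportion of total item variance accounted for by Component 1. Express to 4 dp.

0.0849

SS loadings for Component 1 = 0.01² + 0.17² + 0.07² + 0.35² + 0.41² + 0.43² = 0.5094
Proportion of variance = 0.5094 / 6 = 0.0849.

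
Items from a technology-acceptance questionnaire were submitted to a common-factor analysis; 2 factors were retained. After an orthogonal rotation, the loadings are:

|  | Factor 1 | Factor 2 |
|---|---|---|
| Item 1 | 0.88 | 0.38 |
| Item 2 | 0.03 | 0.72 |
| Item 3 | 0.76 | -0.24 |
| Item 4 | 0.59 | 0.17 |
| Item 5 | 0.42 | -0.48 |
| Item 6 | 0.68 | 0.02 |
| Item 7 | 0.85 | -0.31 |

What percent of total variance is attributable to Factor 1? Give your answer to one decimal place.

SS loadings for Factor 1 = 0.88² + 0.03² + 0.76² + 0.59² + 0.42² + 0.68² + 0.85² = 3.0623
With 7 standardized items, total variance = 7. Proportion = 3.0623/7 = 0.4375 → 43.75%.

43.7%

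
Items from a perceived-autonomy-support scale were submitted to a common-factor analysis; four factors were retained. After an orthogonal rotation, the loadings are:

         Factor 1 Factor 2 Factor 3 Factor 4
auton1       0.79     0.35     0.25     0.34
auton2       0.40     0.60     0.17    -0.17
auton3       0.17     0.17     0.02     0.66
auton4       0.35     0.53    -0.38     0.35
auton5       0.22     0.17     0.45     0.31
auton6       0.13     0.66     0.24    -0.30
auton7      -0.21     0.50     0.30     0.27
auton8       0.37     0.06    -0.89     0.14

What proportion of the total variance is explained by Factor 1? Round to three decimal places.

0.148

SS loadings for Factor 1 = 0.79² + 0.40² + 0.17² + 0.35² + 0.22² + 0.13² + (-0.21)² + 0.37² = 1.1818
Proportion of variance = 1.1818 / 8 = 0.1477.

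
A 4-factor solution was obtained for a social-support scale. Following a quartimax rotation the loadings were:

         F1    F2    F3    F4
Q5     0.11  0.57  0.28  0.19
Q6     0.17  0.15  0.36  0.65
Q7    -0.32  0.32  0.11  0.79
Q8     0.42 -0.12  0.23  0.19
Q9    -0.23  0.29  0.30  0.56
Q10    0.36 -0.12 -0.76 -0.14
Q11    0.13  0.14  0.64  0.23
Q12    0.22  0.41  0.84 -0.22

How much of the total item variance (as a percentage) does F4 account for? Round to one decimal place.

SS loadings for F4 = 0.19² + 0.65² + 0.79² + 0.19² + 0.56² + (-0.14)² + 0.23² + (-0.22)² = 1.5533
With 8 standardized items, total variance = 8. Proportion = 1.5533/8 = 0.1942 → 19.42%.

19.4%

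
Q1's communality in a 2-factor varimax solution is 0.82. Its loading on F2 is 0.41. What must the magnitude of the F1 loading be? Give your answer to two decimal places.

Under orthogonal rotation h² = Σλ², so λ_F1² = h² − (0.1681) = 0.82 − 0.1681 = 0.6519.
|λ| = √0.6519 = 0.8074.

0.81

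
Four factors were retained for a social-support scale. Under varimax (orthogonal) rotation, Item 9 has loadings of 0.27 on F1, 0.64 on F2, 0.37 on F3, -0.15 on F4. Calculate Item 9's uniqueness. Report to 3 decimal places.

h² = 0.27² + 0.64² + 0.37² + (-0.15)² = 0.0729 + 0.4096 + 0.1369 + 0.0225 = 0.6419
Uniqueness u² = 1 − h² = 1 − 0.6419 = 0.3581

0.358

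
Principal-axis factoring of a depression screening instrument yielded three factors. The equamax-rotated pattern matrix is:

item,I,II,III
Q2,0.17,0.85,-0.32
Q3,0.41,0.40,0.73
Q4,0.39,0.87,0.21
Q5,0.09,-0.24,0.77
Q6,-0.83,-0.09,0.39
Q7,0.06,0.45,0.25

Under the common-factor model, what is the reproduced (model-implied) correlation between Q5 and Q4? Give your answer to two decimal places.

-0.01

r̂ = Σ λ_i·λ_j across factors = (0.09)(0.39) + (-0.24)(0.87) + (0.77)(0.21)
  = +0.0351 -0.2088 +0.1617 = -0.0120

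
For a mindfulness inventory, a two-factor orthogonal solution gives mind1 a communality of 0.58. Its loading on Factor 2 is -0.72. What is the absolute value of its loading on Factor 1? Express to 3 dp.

0.248

Under orthogonal rotation h² = Σλ², so λ_Factor 1² = h² − (0.5184) = 0.58 − 0.5184 = 0.0616.
|λ| = √0.0616 = 0.2482.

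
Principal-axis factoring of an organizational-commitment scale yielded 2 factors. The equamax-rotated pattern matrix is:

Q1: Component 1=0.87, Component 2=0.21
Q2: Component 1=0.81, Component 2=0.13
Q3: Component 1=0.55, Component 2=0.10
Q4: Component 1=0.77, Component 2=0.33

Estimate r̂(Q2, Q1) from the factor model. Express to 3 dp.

r̂ = Σ λ_i·λ_j across factors = (0.81)(0.87) + (0.13)(0.21)
  = +0.7047 +0.0273 = 0.7320

0.732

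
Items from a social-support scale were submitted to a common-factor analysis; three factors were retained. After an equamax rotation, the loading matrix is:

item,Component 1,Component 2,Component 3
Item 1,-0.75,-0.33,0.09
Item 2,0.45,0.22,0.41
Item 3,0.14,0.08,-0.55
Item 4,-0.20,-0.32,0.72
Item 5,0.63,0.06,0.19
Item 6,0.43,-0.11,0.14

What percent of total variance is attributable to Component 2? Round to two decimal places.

SS loadings for Component 2 = (-0.33)² + 0.22² + 0.08² + (-0.32)² + 0.06² + (-0.11)² = 0.2818
With 6 standardized items, total variance = 6. Proportion = 0.2818/6 = 0.0470 → 4.70%.

4.70%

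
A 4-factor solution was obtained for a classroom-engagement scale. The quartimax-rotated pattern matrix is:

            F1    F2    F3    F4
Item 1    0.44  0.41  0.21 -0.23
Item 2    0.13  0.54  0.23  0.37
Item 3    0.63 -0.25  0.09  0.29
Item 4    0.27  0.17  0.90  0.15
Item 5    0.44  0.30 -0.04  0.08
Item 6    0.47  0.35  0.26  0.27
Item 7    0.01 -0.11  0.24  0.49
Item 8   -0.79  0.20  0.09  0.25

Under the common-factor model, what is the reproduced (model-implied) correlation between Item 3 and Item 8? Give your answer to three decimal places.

-0.467

r̂ = Σ λ_i·λ_j across factors = (0.63)(-0.79) + (-0.25)(0.20) + (0.09)(0.09) + (0.29)(0.25)
  = -0.4977 -0.0500 +0.0081 +0.0725 = -0.4671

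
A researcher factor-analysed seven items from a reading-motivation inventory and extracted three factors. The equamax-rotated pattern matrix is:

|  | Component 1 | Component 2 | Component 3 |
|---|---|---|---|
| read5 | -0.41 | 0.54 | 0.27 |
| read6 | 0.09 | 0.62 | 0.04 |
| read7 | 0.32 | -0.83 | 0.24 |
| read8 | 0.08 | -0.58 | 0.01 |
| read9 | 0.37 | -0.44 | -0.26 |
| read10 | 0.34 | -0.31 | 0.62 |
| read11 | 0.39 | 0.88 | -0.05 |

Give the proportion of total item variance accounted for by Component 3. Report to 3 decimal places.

0.084

SS loadings for Component 3 = 0.27² + 0.04² + 0.24² + 0.01² + (-0.26)² + 0.62² + (-0.05)² = 0.5867
Proportion of variance = 0.5867 / 7 = 0.0838.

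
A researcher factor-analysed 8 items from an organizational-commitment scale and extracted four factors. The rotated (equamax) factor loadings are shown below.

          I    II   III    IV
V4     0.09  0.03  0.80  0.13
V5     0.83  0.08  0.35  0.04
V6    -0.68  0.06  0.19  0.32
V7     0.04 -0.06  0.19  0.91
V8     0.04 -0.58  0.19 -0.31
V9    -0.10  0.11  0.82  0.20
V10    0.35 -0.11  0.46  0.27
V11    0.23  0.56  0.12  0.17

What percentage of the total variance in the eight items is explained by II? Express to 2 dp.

SS loadings for II = 0.03² + 0.08² + 0.06² + (-0.06)² + (-0.58)² + 0.11² + (-0.11)² + 0.56² = 0.6887
With 8 standardized items, total variance = 8. Proportion = 0.6887/8 = 0.0861 → 8.61%.

8.61%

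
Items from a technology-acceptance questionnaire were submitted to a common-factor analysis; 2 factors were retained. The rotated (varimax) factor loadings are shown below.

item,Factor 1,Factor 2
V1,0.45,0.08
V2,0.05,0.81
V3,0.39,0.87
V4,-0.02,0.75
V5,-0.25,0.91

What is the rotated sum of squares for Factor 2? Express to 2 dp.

2.81

SS loadings for Factor 2 = 0.08² + 0.81² + 0.87² + 0.75² + 0.91² = 0.0064 + 0.6561 + 0.7569 + 0.5625 + 0.8281 = 2.8100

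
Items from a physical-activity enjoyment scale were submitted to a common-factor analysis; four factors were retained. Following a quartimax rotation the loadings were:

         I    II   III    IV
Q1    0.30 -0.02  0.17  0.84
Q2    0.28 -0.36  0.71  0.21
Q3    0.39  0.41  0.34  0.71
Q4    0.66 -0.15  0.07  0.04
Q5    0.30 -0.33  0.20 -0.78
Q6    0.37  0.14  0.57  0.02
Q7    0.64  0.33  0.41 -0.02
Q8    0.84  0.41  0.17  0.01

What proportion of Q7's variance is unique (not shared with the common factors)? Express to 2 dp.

0.31

h² = 0.64² + 0.33² + 0.41² + (-0.02)² = 0.4096 + 0.1089 + 0.1681 + 0.0004 = 0.6870
Uniqueness u² = 1 − h² = 1 − 0.6870 = 0.3130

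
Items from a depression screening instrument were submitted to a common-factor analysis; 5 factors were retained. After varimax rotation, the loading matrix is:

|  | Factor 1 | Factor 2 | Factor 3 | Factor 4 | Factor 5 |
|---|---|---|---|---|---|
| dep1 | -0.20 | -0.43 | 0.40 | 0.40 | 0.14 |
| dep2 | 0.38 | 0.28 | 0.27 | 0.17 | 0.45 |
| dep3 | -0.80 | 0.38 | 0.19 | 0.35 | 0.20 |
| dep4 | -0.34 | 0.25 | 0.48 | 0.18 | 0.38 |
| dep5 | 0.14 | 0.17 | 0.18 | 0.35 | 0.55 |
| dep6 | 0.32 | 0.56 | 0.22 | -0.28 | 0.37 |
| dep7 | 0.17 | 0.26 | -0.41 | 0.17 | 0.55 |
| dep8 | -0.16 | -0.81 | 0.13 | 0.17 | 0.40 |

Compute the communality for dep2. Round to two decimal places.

h² = 0.38² + 0.28² + 0.27² + 0.17² + 0.45² = 0.1444 + 0.0784 + 0.0729 + 0.0289 + 0.2025 = 0.5271

0.53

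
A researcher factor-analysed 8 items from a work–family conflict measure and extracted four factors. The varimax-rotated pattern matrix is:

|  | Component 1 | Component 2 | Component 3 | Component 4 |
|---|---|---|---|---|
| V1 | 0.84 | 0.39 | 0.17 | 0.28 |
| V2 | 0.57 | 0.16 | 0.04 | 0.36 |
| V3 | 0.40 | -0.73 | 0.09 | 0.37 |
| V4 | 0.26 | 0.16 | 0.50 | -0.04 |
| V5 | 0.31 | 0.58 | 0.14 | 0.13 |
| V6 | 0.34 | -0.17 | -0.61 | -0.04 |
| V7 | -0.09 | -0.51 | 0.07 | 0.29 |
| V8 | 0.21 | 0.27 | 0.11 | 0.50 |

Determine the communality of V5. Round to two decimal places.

h² = 0.31² + 0.58² + 0.14² + 0.13² = 0.0961 + 0.3364 + 0.0196 + 0.0169 = 0.4690

0.47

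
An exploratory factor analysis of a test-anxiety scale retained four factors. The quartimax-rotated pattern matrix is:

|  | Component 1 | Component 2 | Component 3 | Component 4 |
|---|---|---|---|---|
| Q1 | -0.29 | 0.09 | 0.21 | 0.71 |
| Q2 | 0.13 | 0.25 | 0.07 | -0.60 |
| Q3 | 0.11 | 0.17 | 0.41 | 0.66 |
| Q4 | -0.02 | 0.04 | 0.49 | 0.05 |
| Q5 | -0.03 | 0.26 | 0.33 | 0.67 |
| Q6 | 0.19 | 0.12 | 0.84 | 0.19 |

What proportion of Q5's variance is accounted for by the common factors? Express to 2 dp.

0.63

h² = (-0.03)² + 0.26² + 0.33² + 0.67² = 0.0009 + 0.0676 + 0.1089 + 0.4489 = 0.6263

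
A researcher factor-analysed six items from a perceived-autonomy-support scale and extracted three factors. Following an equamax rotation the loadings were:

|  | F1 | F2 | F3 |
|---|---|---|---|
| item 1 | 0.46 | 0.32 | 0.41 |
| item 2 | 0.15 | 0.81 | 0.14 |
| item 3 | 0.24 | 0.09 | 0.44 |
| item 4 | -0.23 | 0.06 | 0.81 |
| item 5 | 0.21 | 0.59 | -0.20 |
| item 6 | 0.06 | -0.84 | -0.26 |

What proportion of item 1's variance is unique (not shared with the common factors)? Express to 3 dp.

0.518

h² = 0.46² + 0.32² + 0.41² = 0.2116 + 0.1024 + 0.1681 = 0.4821
Uniqueness u² = 1 − h² = 1 − 0.4821 = 0.5179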